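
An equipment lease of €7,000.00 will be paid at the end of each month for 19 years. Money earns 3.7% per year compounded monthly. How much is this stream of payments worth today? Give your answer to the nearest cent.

This is an ordinary annuity: 228 payments of €7,000.00 at the end of each month.
Periodic rate r = 0.037/12 per month; n is counted in months.
PV = PMT × [(1 − (1+r)^−n)/r] = 7,000 × [1 − (1+r)^−228] / r = €1,145,048.15

€1,145,048.15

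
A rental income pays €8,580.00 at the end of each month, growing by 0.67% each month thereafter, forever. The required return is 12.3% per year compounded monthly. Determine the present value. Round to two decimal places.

€2,416,901.41

Periodic rate r = 0.123/12 per month.
Growing perpetuity (Gordon): PV = PMT₁ / (r − g) = 8,580 / (r − 0.0067) = €2,416,901.41.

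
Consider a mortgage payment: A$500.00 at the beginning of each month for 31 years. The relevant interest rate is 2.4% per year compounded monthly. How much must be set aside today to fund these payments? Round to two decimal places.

This is an annuity due: 372 payments of A$500.00 at the beginning of each month.
Periodic rate r = 0.024/12 per month; n is counted in months.
PV = PMT × [(1 − (1+r)^−n)/r] × (1+r) = 500 × [1 − (1+r)^−372] / r × (1+r) = A$131,371.60

A$131,371.60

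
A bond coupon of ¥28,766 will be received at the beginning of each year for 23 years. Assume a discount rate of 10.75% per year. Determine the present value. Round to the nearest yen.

This is an annuity due: 23 payments of ¥28,766 at the beginning of each year.
Periodic rate r = 0.1075 per year.
PV = PMT × [(1 − (1+r)^−n)/r] × (1+r) = 28,766 × [1 − (1+r)^−23] / r × (1+r) = ¥268,049

¥268,049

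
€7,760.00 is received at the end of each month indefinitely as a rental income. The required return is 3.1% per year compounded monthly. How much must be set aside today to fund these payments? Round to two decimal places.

Periodic rate r = 0.031/12 per month.
Level perpetuity: PV = PMT / r = 7,760 / (0.031/12) = €3,003,870.97.

€3,003,870.97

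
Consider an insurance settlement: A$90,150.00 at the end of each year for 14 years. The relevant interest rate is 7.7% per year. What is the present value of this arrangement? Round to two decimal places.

A$756,345.43

This is an ordinary annuity: 14 payments of A$90,150.00 at the end of each year.
Periodic rate r = 0.077 per year.
PV = PMT × [(1 − (1+r)^−n)/r] = 90,150 × [1 − (1+r)^−14] / r = A$756,345.43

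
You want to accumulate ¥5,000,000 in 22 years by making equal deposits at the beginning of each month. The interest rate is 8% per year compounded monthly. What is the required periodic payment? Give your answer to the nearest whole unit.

¥6,929

Level annuity due; solve FV = PMT × [((1+r)^n − 1)/r] × (1+r) for PMT.
Periodic rate r = 0.08/12 per month; n is counted in months.
With n = 264: PMT = 5,000,000 / ([((1+r)^n − 1)/r] × (1+r)) = ¥6,929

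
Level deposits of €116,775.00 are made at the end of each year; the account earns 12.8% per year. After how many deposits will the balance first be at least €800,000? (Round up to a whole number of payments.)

6 payments

Periodic rate r = 0.128 per year.
Ordinary annuity FV: 800,000 = 116,775 × [((1+r)^n − 1)/r].
(1+r)^n = 1 + 800,000 × r / 116,775, so n = ln(1 + 800,000·r/116,775) / ln(1+r) = 5.23.
Round up to a whole number of payments: n = 6.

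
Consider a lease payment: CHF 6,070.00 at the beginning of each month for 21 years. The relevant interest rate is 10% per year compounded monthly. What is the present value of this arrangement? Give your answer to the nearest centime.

CHF 643,743.38

This is an annuity due: 252 payments of CHF 6,070.00 at the beginning of each month.
Periodic rate r = 0.1/12 per month; n is counted in months.
PV = PMT × [(1 − (1+r)^−n)/r] × (1+r) = 6,070 × [1 − (1+r)^−252] / r × (1+r) = CHF 643,743.38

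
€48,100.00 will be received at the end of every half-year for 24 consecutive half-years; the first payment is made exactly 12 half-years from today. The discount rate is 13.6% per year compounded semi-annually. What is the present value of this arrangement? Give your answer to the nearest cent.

€272,309.72

Ordinary annuity of 24 payments, first payment at period 12.
Periodic rate r = 0.136/2 per half-year; n is counted in half-years.
The ordinary-annuity PV formula values the stream one period before the first payment (period 11); discount that back 11 periods:
PV₀ = 48,100 × [1 − (1+r)^−24] / r × (1+r)^−11 = €272,309.72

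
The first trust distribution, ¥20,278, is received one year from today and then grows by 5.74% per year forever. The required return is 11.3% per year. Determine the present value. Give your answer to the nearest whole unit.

Periodic rate r = 0.113 per year.
Growing perpetuity (Gordon): PV = PMT₁ / (r − g) = 20,278 / (r − 0.0574) = ¥364,712.

¥364,712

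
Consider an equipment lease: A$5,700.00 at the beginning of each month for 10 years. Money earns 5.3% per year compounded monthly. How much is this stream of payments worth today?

This is an annuity due: 120 payments of A$5,700.00 at the beginning of each month.
Periodic rate r = 0.053/12 per month; n is counted in months.
PV = PMT × [(1 − (1+r)^−n)/r] × (1+r) = 5,700 × [1 − (1+r)^−120] / r × (1+r) = A$532,386.49

A$532,386.49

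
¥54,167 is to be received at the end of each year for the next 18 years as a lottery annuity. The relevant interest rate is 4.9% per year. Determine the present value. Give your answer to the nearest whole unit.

This is an ordinary annuity: 18 payments of ¥54,167 at the end of each year.
Periodic rate r = 0.049 per year.
PV = PMT × [(1 − (1+r)^−n)/r] = 54,167 × [1 − (1+r)^−18] / r = ¥638,166

¥638,166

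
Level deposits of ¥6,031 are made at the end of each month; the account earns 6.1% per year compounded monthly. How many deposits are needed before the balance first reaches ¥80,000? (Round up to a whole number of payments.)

13 payments

Periodic rate r = 0.061/12 per month; n is counted in months.
Ordinary annuity FV: 80,000 = 6,031 × [((1+r)^n − 1)/r].
(1+r)^n = 1 + 80,000 × r / 6,031, so n = ln(1 + 80,000·r/6,031) / ln(1+r) = 12.87.
Round up to a whole number of payments: n = 13.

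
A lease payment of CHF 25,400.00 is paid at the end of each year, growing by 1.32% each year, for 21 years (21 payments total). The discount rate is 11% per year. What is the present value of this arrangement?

CHF 223,780.04

Periodic rate r = 0.11 per year.
Growing ordinary annuity: PV = PMT₁ × [1 − ((1+g)/(1+r))^n] / (r − g) = 25,400 × [1 − ((1+0.0132)/(1+r))^21] / (r − 0.0132) = CHF 223,780.04.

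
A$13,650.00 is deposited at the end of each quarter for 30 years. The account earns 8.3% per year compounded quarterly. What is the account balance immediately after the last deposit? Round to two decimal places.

This is an ordinary annuity: 120 deposits of A$13,650.00 at the end of each quarter.
Periodic rate r = 0.083/4 per quarter; n is counted in quarters.
FV = PMT × [((1+r)^n − 1)/r] = 13,650 × [(1+r)^120 − 1] / r = A$7,076,827.86

A$7,076,827.86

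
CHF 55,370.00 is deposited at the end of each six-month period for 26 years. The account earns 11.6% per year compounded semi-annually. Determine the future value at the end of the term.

CHF 16,955,578.43

This is an ordinary annuity: 52 deposits of CHF 55,370.00 at the end of each six-month period.
Periodic rate r = 0.116/2 per half-year; n is counted in half-years.
FV = PMT × [((1+r)^n − 1)/r] = 55,370 × [(1+r)^52 − 1] / r = CHF 16,955,578.43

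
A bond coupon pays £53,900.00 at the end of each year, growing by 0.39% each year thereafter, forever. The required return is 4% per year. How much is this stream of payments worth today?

Periodic rate r = 0.04 per year.
Growing perpetuity (Gordon): PV = PMT₁ / (r − g) = 53,900 / (r − 0.0039) = £1,493,074.79.

£1,493,074.79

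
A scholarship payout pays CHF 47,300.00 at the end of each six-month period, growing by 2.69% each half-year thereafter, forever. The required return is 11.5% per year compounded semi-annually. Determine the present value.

Periodic rate r = 0.115/2 per half-year.
Growing perpetuity (Gordon): PV = PMT₁ / (r − g) = 47,300 / (r − 0.0269) = CHF 1,545,751.63.

CHF 1,545,751.63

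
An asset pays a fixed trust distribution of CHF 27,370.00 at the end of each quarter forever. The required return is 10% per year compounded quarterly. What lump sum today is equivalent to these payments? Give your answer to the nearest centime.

Periodic rate r = 0.1/4 per quarter.
Level perpetuity: PV = PMT / r = 27,370 / (0.1/4) = CHF 1,094,800.00.

CHF 1,094,800.00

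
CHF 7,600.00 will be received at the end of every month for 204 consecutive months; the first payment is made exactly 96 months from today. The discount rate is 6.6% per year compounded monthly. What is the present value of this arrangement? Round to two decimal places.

CHF 552,595.36

Ordinary annuity of 204 payments, first payment at period 96.
Periodic rate r = 0.066/12 per month; n is counted in months.
The ordinary-annuity PV formula values the stream one period before the first payment (period 95); discount that back 95 periods:
PV₀ = 7,600 × [1 − (1+r)^−204] / r × (1+r)^−95 = CHF 552,595.36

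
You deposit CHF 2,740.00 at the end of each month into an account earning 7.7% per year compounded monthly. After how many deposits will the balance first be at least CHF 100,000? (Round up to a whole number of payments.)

33 payments

Periodic rate r = 0.077/12 per month; n is counted in months.
Ordinary annuity FV: 100,000 = 2,740 × [((1+r)^n − 1)/r].
(1+r)^n = 1 + 100,000 × r / 2,740, so n = ln(1 + 100,000·r/2,740) / ln(1+r) = 32.90.
Round up to a whole number of payments: n = 33.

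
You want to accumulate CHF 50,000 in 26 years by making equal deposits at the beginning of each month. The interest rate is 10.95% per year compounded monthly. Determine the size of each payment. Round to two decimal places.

Level annuity due; solve FV = PMT × [((1+r)^n − 1)/r] × (1+r) for PMT.
Periodic rate r = 0.1095/12 per month; n is counted in months.
With n = 312: PMT = 50,000 / ([((1+r)^n − 1)/r] × (1+r)) = CHF 28.23

CHF 28.23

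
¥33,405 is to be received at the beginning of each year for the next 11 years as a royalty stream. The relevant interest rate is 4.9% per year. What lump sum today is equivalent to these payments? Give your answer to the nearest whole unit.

¥292,607

This is an annuity due: 11 payments of ¥33,405 at the beginning of each year.
Periodic rate r = 0.049 per year.
PV = PMT × [(1 − (1+r)^−n)/r] × (1+r) = 33,405 × [1 − (1+r)^−11] / r × (1+r) = ¥292,607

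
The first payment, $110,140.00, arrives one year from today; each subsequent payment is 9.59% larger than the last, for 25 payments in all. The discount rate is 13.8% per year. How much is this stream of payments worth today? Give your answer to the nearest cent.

Periodic rate r = 0.138 per year.
Growing ordinary annuity: PV = PMT₁ × [1 − ((1+g)/(1+r))^n] / (r − g) = 110,140 × [1 − ((1+0.0959)/(1+r))^25] / (r − 0.0959) = $1,596,669.93.

$1,596,669.93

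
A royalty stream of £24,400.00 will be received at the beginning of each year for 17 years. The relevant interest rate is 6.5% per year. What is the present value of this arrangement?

This is an annuity due: 17 payments of £24,400.00 at the beginning of each year.
Periodic rate r = 0.065 per year.
PV = PMT × [(1 − (1+r)^−n)/r] × (1+r) = 24,400 × [1 − (1+r)^−17] / r × (1+r) = £262,733.45

£262,733.45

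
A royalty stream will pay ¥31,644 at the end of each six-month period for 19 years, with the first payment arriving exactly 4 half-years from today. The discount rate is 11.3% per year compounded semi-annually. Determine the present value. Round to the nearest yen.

Ordinary annuity of 38 payments, first payment at period 4.
Periodic rate r = 0.113/2 per half-year; n is counted in half-years.
The ordinary-annuity PV formula values the stream one period before the first payment (period 3); discount that back 3 periods:
PV₀ = 31,644 × [1 − (1+r)^−38] / r × (1+r)^−3 = ¥416,106

¥416,106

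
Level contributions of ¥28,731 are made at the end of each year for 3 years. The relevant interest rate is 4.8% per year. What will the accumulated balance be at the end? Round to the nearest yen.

¥90,396

This is an ordinary annuity: 3 deposits of ¥28,731 at the end of each year.
Periodic rate r = 0.048 per year.
FV = PMT × [((1+r)^n − 1)/r] = 28,731 × [(1+r)^3 − 1] / r = ¥90,396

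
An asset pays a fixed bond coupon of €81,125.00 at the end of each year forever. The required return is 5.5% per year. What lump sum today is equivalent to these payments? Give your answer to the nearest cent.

Periodic rate r = 0.055 per year.
Level perpetuity: PV = PMT / r = 81,125 / (0.055) = €1,475,000.00.

€1,475,000.00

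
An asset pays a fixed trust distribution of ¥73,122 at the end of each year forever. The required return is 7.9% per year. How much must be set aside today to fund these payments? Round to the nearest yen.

Periodic rate r = 0.079 per year.
Level perpetuity: PV = PMT / r = 73,122 / (0.079) = ¥925,595.

¥925,595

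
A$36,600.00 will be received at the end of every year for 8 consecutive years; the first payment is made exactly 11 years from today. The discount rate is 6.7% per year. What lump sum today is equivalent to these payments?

Ordinary annuity of 8 payments, first payment at period 11.
Periodic rate r = 0.067 per year.
The ordinary-annuity PV formula values the stream one period before the first payment (period 10); discount that back 10 periods:
PV₀ = 36,600 × [1 − (1+r)^−8] / r × (1+r)^−10 = A$115,603.41

A$115,603.41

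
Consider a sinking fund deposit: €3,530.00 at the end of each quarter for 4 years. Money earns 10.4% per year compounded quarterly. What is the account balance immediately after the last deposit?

This is an ordinary annuity: 16 deposits of €3,530.00 at the end of each quarter.
Periodic rate r = 0.104/4 per quarter; n is counted in quarters.
FV = PMT × [((1+r)^n − 1)/r] = 3,530 × [(1+r)^16 − 1] / r = €68,950.23

€68,950.23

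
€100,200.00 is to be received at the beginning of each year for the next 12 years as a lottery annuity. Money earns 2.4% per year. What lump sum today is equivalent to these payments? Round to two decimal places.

This is an annuity due: 12 payments of €100,200.00 at the beginning of each year.
Periodic rate r = 0.024 per year.
PV = PMT × [(1 − (1+r)^−n)/r] × (1+r) = 100,200 × [1 − (1+r)^−12] / r × (1+r) = €1,058,896.99

€1,058,896.99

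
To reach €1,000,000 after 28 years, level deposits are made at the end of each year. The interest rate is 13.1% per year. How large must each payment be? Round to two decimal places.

€4,308.97

Level ordinary annuity; solve FV = PMT × [((1+r)^n − 1)/r] for PMT.
Periodic rate r = 0.131 per year.
With n = 28: PMT = 1,000,000 / ([((1+r)^n − 1)/r]) = €4,308.97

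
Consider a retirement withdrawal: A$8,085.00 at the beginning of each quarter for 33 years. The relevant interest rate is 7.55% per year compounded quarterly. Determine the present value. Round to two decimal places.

A$399,450.44

This is an annuity due: 132 payments of A$8,085.00 at the beginning of each quarter.
Periodic rate r = 0.0755/4 per quarter; n is counted in quarters.
PV = PMT × [(1 − (1+r)^−n)/r] × (1+r) = 8,085 × [1 − (1+r)^−132] / r × (1+r) = A$399,450.44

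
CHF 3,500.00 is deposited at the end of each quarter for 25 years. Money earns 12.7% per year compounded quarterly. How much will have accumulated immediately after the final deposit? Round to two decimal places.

CHF 2,400,332.25

This is an ordinary annuity: 100 deposits of CHF 3,500.00 at the end of each quarter.
Periodic rate r = 0.127/4 per quarter; n is counted in quarters.
FV = PMT × [((1+r)^n − 1)/r] = 3,500 × [(1+r)^100 − 1] / r = CHF 2,400,332.25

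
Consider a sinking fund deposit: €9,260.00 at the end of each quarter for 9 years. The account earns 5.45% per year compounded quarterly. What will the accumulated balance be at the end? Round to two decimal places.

This is an ordinary annuity: 36 deposits of €9,260.00 at the end of each quarter.
Periodic rate r = 0.0545/4 per quarter; n is counted in quarters.
FV = PMT × [((1+r)^n − 1)/r] = 9,260 × [(1+r)^36 − 1] / r = €426,628.37

€426,628.37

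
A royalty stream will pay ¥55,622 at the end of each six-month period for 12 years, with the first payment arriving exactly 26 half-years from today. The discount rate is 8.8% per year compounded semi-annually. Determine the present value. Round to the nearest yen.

Ordinary annuity of 24 payments, first payment at period 26.
Periodic rate r = 0.088/2 per half-year; n is counted in half-years.
The ordinary-annuity PV formula values the stream one period before the first payment (period 25); discount that back 25 periods:
PV₀ = 55,622 × [1 − (1+r)^−24] / r × (1+r)^−25 = ¥277,531

¥277,531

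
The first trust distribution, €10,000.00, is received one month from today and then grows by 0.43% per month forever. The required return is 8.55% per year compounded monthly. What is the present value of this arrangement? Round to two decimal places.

€3,539,823.01

Periodic rate r = 0.0855/12 per month.
Growing perpetuity (Gordon): PV = PMT₁ / (r − g) = 10,000 / (r − 0.0043) = €3,539,823.01.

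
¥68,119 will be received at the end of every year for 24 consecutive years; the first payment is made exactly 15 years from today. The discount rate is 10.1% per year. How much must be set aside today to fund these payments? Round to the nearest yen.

¥157,938

Ordinary annuity of 24 payments, first payment at period 15.
Periodic rate r = 0.101 per year.
The ordinary-annuity PV formula values the stream one period before the first payment (period 14); discount that back 14 periods:
PV₀ = 68,119 × [1 − (1+r)^−24] / r × (1+r)^−14 = ¥157,938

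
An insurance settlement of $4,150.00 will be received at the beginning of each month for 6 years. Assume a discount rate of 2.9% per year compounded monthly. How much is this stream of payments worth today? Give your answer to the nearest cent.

This is an annuity due: 72 payments of $4,150.00 at the beginning of each month.
Periodic rate r = 0.029/12 per month; n is counted in months.
PV = PMT × [(1 − (1+r)^−n)/r] × (1+r) = 4,150 × [1 − (1+r)^−72] / r × (1+r) = $274,607.88

$274,607.88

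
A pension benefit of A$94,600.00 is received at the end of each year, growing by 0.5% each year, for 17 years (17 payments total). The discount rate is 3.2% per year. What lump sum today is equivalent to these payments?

Periodic rate r = 0.032 per year.
Growing ordinary annuity: PV = PMT₁ × [1 − ((1+g)/(1+r))^n] / (r − g) = 94,600 × [1 − ((1+0.005)/(1+r))^17] / (r − 0.005) = A$1,271,182.62.

A$1,271,182.62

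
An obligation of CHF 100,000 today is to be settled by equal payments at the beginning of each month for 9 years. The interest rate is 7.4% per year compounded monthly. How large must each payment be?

Level annuity due; solve PV = PMT × [(1 − (1+r)^−n)/r] × (1+r) for PMT.
Periodic rate r = 0.074/12 per month; n is counted in months.
With n = 108: PMT = 100,000 / ([(1 − (1+r)^−n)/r] × (1+r)) = CHF 1,263.19

CHF 1,263.19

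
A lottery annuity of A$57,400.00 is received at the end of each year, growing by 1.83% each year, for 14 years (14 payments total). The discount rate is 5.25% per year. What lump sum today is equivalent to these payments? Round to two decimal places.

A$621,455.67

Periodic rate r = 0.0525 per year.
Growing ordinary annuity: PV = PMT₁ × [1 − ((1+g)/(1+r))^n] / (r − g) = 57,400 × [1 − ((1+0.0183)/(1+r))^14] / (r − 0.0183) = A$621,455.67.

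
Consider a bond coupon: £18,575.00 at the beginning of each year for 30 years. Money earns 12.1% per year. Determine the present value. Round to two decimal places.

This is an annuity due: 30 payments of £18,575.00 at the beginning of each year.
Periodic rate r = 0.121 per year.
PV = PMT × [(1 − (1+r)^−n)/r] × (1+r) = 18,575 × [1 − (1+r)^−30] / r × (1+r) = £166,495.22

£166,495.22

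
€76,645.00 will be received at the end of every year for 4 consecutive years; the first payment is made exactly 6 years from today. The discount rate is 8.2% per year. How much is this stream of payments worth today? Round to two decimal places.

€170,421.28

Ordinary annuity of 4 payments, first payment at period 6.
Periodic rate r = 0.082 per year.
The ordinary-annuity PV formula values the stream one period before the first payment (period 5); discount that back 5 periods:
PV₀ = 76,645 × [1 − (1+r)^−4] / r × (1+r)^−5 = €170,421.28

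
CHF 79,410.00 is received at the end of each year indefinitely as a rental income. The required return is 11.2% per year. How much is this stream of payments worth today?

Periodic rate r = 0.112 per year.
Level perpetuity: PV = PMT / r = 79,410 / (0.112) = CHF 709,017.86.

CHF 709,017.86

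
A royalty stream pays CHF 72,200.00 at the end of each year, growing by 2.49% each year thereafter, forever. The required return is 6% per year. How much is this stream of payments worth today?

CHF 2,056,980.06

Periodic rate r = 0.06 per year.
Growing perpetuity (Gordon): PV = PMT₁ / (r − g) = 72,200 / (r − 0.0249) = CHF 2,056,980.06.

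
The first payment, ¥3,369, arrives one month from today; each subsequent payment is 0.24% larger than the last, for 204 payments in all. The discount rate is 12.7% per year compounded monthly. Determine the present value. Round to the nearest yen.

¥333,306

Periodic rate r = 0.127/12 per month; n is counted in months.
Growing ordinary annuity: PV = PMT₁ × [1 − ((1+g)/(1+r))^n] / (r − g) = 3,369 × [1 − ((1+0.0024)/(1+r))^204] / (r − 0.0024) = ¥333,306.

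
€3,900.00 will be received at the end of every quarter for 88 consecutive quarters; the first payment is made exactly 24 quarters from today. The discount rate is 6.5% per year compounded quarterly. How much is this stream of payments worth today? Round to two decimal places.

Ordinary annuity of 88 payments, first payment at period 24.
Periodic rate r = 0.065/4 per quarter; n is counted in quarters.
The ordinary-annuity PV formula values the stream one period before the first payment (period 23); discount that back 23 periods:
PV₀ = 3,900 × [1 − (1+r)^−88] / r × (1+r)^−23 = €125,552.20

€125,552.20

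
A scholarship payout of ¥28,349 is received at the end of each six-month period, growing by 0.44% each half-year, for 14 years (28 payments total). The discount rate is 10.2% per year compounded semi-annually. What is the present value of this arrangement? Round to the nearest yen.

¥437,479

Periodic rate r = 0.102/2 per half-year; n is counted in half-years.
Growing ordinary annuity: PV = PMT₁ × [1 − ((1+g)/(1+r))^n] / (r − g) = 28,349 × [1 − ((1+0.0044)/(1+r))^28] / (r − 0.0044) = ¥437,479.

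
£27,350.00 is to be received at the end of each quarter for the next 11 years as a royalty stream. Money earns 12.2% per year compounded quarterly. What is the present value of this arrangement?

This is an ordinary annuity: 44 payments of £27,350.00 at the end of each quarter.
Periodic rate r = 0.122/4 per quarter; n is counted in quarters.
PV = PMT × [(1 − (1+r)^−n)/r] = 27,350 × [1 − (1+r)^−44] / r = £657,639.98

£657,639.98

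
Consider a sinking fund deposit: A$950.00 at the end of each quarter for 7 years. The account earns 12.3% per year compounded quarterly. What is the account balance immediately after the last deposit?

A$41,245.02

This is an ordinary annuity: 28 deposits of A$950.00 at the end of each quarter.
Periodic rate r = 0.123/4 per quarter; n is counted in quarters.
FV = PMT × [((1+r)^n − 1)/r] = 950 × [(1+r)^28 − 1] / r = A$41,245.02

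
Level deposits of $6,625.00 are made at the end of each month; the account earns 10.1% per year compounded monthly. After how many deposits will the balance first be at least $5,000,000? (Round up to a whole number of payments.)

239 payments

Periodic rate r = 0.101/12 per month; n is counted in months.
Ordinary annuity FV: 5,000,000 = 6,625 × [((1+r)^n − 1)/r].
(1+r)^n = 1 + 5,000,000 × r / 6,625, so n = ln(1 + 5,000,000·r/6,625) / ln(1+r) = 238.03.
Round up to a whole number of payments: n = 239.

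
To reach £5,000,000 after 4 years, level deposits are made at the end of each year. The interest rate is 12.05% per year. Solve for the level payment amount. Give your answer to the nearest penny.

£1,045,406.02

Level ordinary annuity; solve FV = PMT × [((1+r)^n − 1)/r] for PMT.
Periodic rate r = 0.1205 per year.
With n = 4: PMT = 5,000,000 / ([((1+r)^n − 1)/r]) = £1,045,406.02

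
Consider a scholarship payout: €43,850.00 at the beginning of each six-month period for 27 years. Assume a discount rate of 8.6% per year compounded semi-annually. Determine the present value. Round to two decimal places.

This is an annuity due: 54 payments of €43,850.00 at the beginning of each six-month period.
Periodic rate r = 0.086/2 per half-year; n is counted in half-years.
PV = PMT × [(1 − (1+r)^−n)/r] × (1+r) = 43,850 × [1 − (1+r)^−54] / r × (1+r) = €954,112.73

€954,112.73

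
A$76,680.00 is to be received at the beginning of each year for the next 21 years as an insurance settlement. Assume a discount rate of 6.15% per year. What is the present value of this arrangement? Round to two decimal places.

This is an annuity due: 21 payments of A$76,680.00 at the beginning of each year.
Periodic rate r = 0.0615 per year.
PV = PMT × [(1 − (1+r)^−n)/r] × (1+r) = 76,680 × [1 − (1+r)^−21] / r × (1+r) = A$945,583.05

A$945,583.05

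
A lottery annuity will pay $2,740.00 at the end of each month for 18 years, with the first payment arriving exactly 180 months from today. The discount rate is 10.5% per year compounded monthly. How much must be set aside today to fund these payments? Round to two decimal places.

Ordinary annuity of 216 payments, first payment at period 180.
Periodic rate r = 0.105/12 per month; n is counted in months.
The ordinary-annuity PV formula values the stream one period before the first payment (period 179); discount that back 179 periods:
PV₀ = 2,740 × [1 − (1+r)^−216] / r × (1+r)^−179 = $55,811.02

$55,811.02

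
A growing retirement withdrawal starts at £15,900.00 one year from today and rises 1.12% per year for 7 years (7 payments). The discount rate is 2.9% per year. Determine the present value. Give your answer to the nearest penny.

£102,709.19

Periodic rate r = 0.029 per year.
Growing ordinary annuity: PV = PMT₁ × [1 − ((1+g)/(1+r))^n] / (r − g) = 15,900 × [1 − ((1+0.0112)/(1+r))^7] / (r − 0.0112) = £102,709.19.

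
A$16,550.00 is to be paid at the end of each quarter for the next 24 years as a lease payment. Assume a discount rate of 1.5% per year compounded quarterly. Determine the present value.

This is an ordinary annuity: 96 payments of A$16,550.00 at the end of each quarter.
Periodic rate r = 0.015/4 per quarter; n is counted in quarters.
PV = PMT × [(1 − (1+r)^−n)/r] = 16,550 × [1 − (1+r)^−96] / r = A$1,332,181.25

A$1,332,181.25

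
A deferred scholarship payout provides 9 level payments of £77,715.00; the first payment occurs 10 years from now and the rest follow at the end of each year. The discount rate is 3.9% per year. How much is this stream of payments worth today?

Ordinary annuity of 9 payments, first payment at period 10.
Periodic rate r = 0.039 per year.
The ordinary-annuity PV formula values the stream one period before the first payment (period 9); discount that back 9 periods:
PV₀ = 77,715 × [1 − (1+r)^−9] / r × (1+r)^−9 = £411,383.19

£411,383.19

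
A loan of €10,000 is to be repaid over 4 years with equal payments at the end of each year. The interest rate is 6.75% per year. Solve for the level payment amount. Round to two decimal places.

€2,935.64

Level ordinary annuity; solve PV = PMT × [(1 − (1+r)^−n)/r] for PMT.
Periodic rate r = 0.0675 per year.
With n = 4: PMT = 10,000 / ([(1 − (1+r)^−n)/r]) = €2,935.64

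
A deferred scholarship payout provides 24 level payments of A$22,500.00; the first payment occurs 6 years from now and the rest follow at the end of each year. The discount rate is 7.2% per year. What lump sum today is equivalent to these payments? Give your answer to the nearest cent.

Ordinary annuity of 24 payments, first payment at period 6.
Periodic rate r = 0.072 per year.
The ordinary-annuity PV formula values the stream one period before the first payment (period 5); discount that back 5 periods:
PV₀ = 22,500 × [1 − (1+r)^−24] / r × (1+r)^−5 = A$179,127.15

A$179,127.15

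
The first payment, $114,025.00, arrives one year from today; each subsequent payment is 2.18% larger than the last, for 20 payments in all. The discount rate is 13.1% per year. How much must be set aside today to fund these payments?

Periodic rate r = 0.131 per year.
Growing ordinary annuity: PV = PMT₁ × [1 − ((1+g)/(1+r))^n] / (r − g) = 114,025 × [1 − ((1+0.0218)/(1+r))^20] / (r − 0.0218) = $907,146.26.

$907,146.26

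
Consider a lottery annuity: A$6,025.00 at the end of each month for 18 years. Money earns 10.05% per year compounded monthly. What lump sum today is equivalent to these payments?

A$600,660.78

This is an ordinary annuity: 216 payments of A$6,025.00 at the end of each month.
Periodic rate r = 0.1005/12 per month; n is counted in months.
PV = PMT × [(1 − (1+r)^−n)/r] = 6,025 × [1 − (1+r)^−216] / r = A$600,660.78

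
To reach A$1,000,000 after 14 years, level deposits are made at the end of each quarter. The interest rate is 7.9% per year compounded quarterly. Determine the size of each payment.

A$9,925.42

Level ordinary annuity; solve FV = PMT × [((1+r)^n − 1)/r] for PMT.
Periodic rate r = 0.079/4 per quarter; n is counted in quarters.
With n = 56: PMT = 1,000,000 / ([((1+r)^n − 1)/r]) = A$9,925.42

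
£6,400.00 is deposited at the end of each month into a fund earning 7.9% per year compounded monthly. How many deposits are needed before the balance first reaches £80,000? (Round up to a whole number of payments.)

13 payments

Periodic rate r = 0.079/12 per month; n is counted in months.
Ordinary annuity FV: 80,000 = 6,400 × [((1+r)^n − 1)/r].
(1+r)^n = 1 + 80,000 × r / 6,400, so n = ln(1 + 80,000·r/6,400) / ln(1+r) = 12.05.
Round up to a whole number of payments: n = 13.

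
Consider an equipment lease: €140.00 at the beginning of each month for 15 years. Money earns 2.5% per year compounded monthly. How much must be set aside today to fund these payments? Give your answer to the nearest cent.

This is an annuity due: 180 payments of €140.00 at the beginning of each month.
Periodic rate r = 0.025/12 per month; n is counted in months.
PV = PMT × [(1 − (1+r)^−n)/r] × (1+r) = 140 × [1 − (1+r)^−180] / r × (1+r) = €21,039.88

€21,039.88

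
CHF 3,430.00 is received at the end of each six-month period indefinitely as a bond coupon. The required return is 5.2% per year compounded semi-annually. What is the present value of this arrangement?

Periodic rate r = 0.052/2 per half-year.
Level perpetuity: PV = PMT / r = 3,430 / (0.052/2) = CHF 131,923.08.

CHF 131,923.08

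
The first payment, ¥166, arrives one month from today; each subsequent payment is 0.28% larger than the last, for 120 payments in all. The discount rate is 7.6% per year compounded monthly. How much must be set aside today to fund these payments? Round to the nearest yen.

Periodic rate r = 0.076/12 per month; n is counted in months.
Growing ordinary annuity: PV = PMT₁ × [1 − ((1+g)/(1+r))^n] / (r − g) = 166 × [1 − ((1+0.0028)/(1+r))^120] / (r − 0.0028) = ¥16,176.

¥16,176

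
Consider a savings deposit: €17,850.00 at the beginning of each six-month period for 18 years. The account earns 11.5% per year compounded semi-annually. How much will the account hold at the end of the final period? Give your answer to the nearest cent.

This is an annuity due: 36 deposits of €17,850.00 at the beginning of each six-month period.
Periodic rate r = 0.115/2 per half-year; n is counted in half-years.
FV = PMT × [((1+r)^n − 1)/r] × (1+r) = 17,850 × [(1+r)^36 − 1] / r × (1+r) = €2,128,370.89

€2,128,370.89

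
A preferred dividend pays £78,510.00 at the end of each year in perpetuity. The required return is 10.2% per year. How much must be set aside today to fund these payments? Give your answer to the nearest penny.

£769,705.88

Periodic rate r = 0.102 per year.
Level perpetuity: PV = PMT / r = 78,510 / (0.102) = £769,705.88.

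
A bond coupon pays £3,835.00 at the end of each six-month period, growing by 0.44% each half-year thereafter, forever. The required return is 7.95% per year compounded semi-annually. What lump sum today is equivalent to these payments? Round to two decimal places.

£108,486.56

Periodic rate r = 0.0795/2 per half-year.
Growing perpetuity (Gordon): PV = PMT₁ / (r − g) = 3,835 / (r − 0.0044) = £108,486.56.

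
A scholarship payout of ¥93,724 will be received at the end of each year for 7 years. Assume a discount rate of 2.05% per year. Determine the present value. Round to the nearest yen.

¥605,417

This is an ordinary annuity: 7 payments of ¥93,724 at the end of each year.
Periodic rate r = 0.0205 per year.
PV = PMT × [(1 − (1+r)^−n)/r] = 93,724 × [1 − (1+r)^−7] / r = ¥605,417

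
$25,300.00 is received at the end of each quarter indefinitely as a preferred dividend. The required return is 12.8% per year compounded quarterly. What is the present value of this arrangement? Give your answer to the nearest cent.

$790,625.00

Periodic rate r = 0.128/4 per quarter.
Level perpetuity: PV = PMT / r = 25,300 / (0.128/4) = $790,625.00.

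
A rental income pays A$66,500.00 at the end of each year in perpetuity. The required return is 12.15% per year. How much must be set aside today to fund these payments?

Periodic rate r = 0.1215 per year.
Level perpetuity: PV = PMT / r = 66,500 / (0.1215) = A$547,325.10.

A$547,325.10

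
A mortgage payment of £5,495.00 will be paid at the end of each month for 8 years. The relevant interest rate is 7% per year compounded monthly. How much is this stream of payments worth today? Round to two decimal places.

£403,044.89

This is an ordinary annuity: 96 payments of £5,495.00 at the end of each month.
Periodic rate r = 0.07/12 per month; n is counted in months.
PV = PMT × [(1 − (1+r)^−n)/r] = 5,495 × [1 − (1+r)^−96] / r = £403,044.89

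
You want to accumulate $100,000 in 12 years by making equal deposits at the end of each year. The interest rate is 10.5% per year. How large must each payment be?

$4,537.67

Level ordinary annuity; solve FV = PMT × [((1+r)^n − 1)/r] for PMT.
Periodic rate r = 0.105 per year.
With n = 12: PMT = 100,000 / ([((1+r)^n − 1)/r]) = $4,537.67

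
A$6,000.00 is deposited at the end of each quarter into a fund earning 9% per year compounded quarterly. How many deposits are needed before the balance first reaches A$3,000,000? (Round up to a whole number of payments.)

113 payments

Periodic rate r = 0.09/4 per quarter; n is counted in quarters.
Ordinary annuity FV: 3,000,000 = 6,000 × [((1+r)^n − 1)/r].
(1+r)^n = 1 + 3,000,000 × r / 6,000, so n = ln(1 + 3,000,000·r/6,000) / ln(1+r) = 112.60.
Round up to a whole number of payments: n = 113.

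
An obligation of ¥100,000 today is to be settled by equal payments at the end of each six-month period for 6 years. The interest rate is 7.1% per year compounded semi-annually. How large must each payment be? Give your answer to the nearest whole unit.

Level ordinary annuity; solve PV = PMT × [(1 − (1+r)^−n)/r] for PMT.
Periodic rate r = 0.071/2 per half-year; n is counted in half-years.
With n = 12: PMT = 100,000 / ([(1 − (1+r)^−n)/r]) = ¥10,379

¥10,379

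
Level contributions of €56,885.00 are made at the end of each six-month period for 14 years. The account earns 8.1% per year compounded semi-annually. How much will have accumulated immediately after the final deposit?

€2,864,382.48

This is an ordinary annuity: 28 deposits of €56,885.00 at the end of each six-month period.
Periodic rate r = 0.081/2 per half-year; n is counted in half-years.
FV = PMT × [((1+r)^n − 1)/r] = 56,885 × [(1+r)^28 − 1] / r = €2,864,382.48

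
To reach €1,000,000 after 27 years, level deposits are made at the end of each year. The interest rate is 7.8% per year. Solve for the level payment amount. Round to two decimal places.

€11,821.54

Level ordinary annuity; solve FV = PMT × [((1+r)^n − 1)/r] for PMT.
Periodic rate r = 0.078 per year.
With n = 27: PMT = 1,000,000 / ([((1+r)^n − 1)/r]) = €11,821.54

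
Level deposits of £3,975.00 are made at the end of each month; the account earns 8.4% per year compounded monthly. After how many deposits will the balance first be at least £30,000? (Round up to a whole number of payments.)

Periodic rate r = 0.084/12 per month; n is counted in months.
Ordinary annuity FV: 30,000 = 3,975 × [((1+r)^n − 1)/r].
(1+r)^n = 1 + 30,000 × r / 3,975, so n = ln(1 + 30,000·r/3,975) / ln(1+r) = 7.38.
Round up to a whole number of payments: n = 8.

8 payments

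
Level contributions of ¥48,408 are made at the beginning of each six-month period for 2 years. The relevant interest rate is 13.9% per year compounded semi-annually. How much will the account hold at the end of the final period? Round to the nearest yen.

¥229,696

This is an annuity due: 4 deposits of ¥48,408 at the beginning of each six-month period.
Periodic rate r = 0.139/2 per half-year; n is counted in half-years.
FV = PMT × [((1+r)^n − 1)/r] × (1+r) = 48,408 × [(1+r)^4 − 1] / r × (1+r) = ¥229,696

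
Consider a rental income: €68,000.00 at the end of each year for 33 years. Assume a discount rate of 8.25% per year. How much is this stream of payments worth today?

€763,995.61

This is an ordinary annuity: 33 payments of €68,000.00 at the end of each year.
Periodic rate r = 0.0825 per year.
PV = PMT × [(1 − (1+r)^−n)/r] = 68,000 × [1 − (1+r)^−33] / r = €763,995.61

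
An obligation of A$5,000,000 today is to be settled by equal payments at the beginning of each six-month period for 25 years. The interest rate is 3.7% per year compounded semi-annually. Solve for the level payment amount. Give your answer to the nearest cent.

Level annuity due; solve PV = PMT × [(1 − (1+r)^−n)/r] × (1+r) for PMT.
Periodic rate r = 0.037/2 per half-year; n is counted in half-years.
With n = 50: PMT = 5,000,000 / ([(1 − (1+r)^−n)/r] × (1+r)) = A$151,340.45

A$151,340.45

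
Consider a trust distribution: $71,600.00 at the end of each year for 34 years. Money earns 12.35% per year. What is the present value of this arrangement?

$568,696.92

This is an ordinary annuity: 34 payments of $71,600.00 at the end of each year.
Periodic rate r = 0.1235 per year.
PV = PMT × [(1 − (1+r)^−n)/r] = 71,600 × [1 − (1+r)^−34] / r = $568,696.92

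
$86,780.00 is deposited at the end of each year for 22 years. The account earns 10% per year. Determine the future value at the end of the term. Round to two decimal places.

$6,196,330.59

This is an ordinary annuity: 22 deposits of $86,780.00 at the end of each year.
Periodic rate r = 0.1 per year.
FV = PMT × [((1+r)^n − 1)/r] = 86,780 × [(1+r)^22 − 1] / r = $6,196,330.59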